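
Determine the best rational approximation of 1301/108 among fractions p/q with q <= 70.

783/65

Expand x = 1301/108 as a continued fraction with the Euclidean algorithm:
  1301 = 12*108 + 5, so a_0 = 12.
  108 = 21*5 + 3, so a_1 = 21.
  5 = 1*3 + 2, so a_2 = 1.
  3 = 1*2 + 1, so a_3 = 1.
  2 = 2*1 + 0, so a_4 = 2.
so x = [12; 21, 1, 1, 2].
Convergents (p_i = a_i*p_{i-1} + p_{i-2}, q_i = a_i*q_{i-1} + q_{i-2} with p_{-2}=0, p_{-1}=1, q_{-2}=1, q_{-1}=0), until the denominator exceeds 70:
  i=0: a_0=12, p_0 = 12*1 + 0 = 12, q_0 = 12*0 + 1 = 1.
  i=1: a_1=21, p_1 = 21*12 + 1 = 253, q_1 = 21*1 + 0 = 21.
  i=2: a_2=1, p_2 = 1*253 + 12 = 265, q_2 = 1*21 + 1 = 22.
  i=3: a_3=1, p_3 = 1*265 + 253 = 518, q_3 = 1*22 + 21 = 43.
  i=4: a_4=2, p_4 = 2*518 + 265 = 1301, q_4 = 2*43 + 22 = 108.
q_4 = 108 > 70, so the last convergent with denominator <= 70 is p_3/q_3 = 518/43.
The closest fraction with denominator <= 70 is either p_3/q_3 or the intermediate fraction (k*p_3 + p_2)/(k*q_3 + q_2) with the largest k >= 1 whose denominator stays <= 70; these approach x as k grows, and every other convergent or intermediate fraction in range is farther away.
Largest k: floor((70 - q_2)/q_3) = floor((70 - 22)/43) = 1.
That gives (1*518 + 265)/(1*43 + 22) = 783/65.
Compare the errors: |x - 518/43| = |1301*43 - 518*108|/(108*43) = 1/4644, and |x - 783/65| = |1301*65 - 783*108|/(108*65) = 1/7020.
Cross-multiplying, 1*4644 = 4644 < 7020 = 1*7020, so 1/7020 is smaller: the intermediate fraction 783/65 is closer to x than 518/43.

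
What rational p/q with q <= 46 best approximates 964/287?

131/39

Expand x = 964/287 as a continued fraction with the Euclidean algorithm:
  964 = 3*287 + 103, so a_0 = 3.
  287 = 2*103 + 81, so a_1 = 2.
  103 = 1*81 + 22, so a_2 = 1.
  81 = 3*22 + 15, so a_3 = 3.
  22 = 1*15 + 7, so a_4 = 1.
  15 = 2*7 + 1, so a_5 = 2.
  7 = 7*1 + 0, so a_6 = 7.
so x = [3; 2, 1, 3, 1, 2, 7].
Convergents (p_i = a_i*p_{i-1} + p_{i-2}, q_i = a_i*q_{i-1} + q_{i-2} with p_{-2}=0, p_{-1}=1, q_{-2}=1, q_{-1}=0), until the denominator exceeds 46:
  i=0: a_0=3, p_0 = 3*1 + 0 = 3, q_0 = 3*0 + 1 = 1.
  i=1: a_1=2, p_1 = 2*3 + 1 = 7, q_1 = 2*1 + 0 = 2.
  i=2: a_2=1, p_2 = 1*7 + 3 = 10, q_2 = 1*2 + 1 = 3.
  i=3: a_3=3, p_3 = 3*10 + 7 = 37, q_3 = 3*3 + 2 = 11.
  i=4: a_4=1, p_4 = 1*37 + 10 = 47, q_4 = 1*11 + 3 = 14.
  i=5: a_5=2, p_5 = 2*47 + 37 = 131, q_5 = 2*14 + 11 = 39.
  i=6: a_6=7, p_6 = 7*131 + 47 = 964, q_6 = 7*39 + 14 = 287.
q_6 = 287 > 46, so the last convergent with denominator <= 46 is p_5/q_5 = 131/39.
The closest fraction with denominator <= 46 is either p_5/q_5 or the intermediate fraction (k*p_5 + p_4)/(k*q_5 + q_4) with the largest k >= 1 whose denominator stays <= 46; these approach x as k grows, and every other convergent or intermediate fraction in range is farther away.
Largest k: floor((46 - q_4)/q_5) = floor((46 - 14)/39) = 0.
Since k = 0, no intermediate fraction beyond p_5/q_5 has denominator <= 46, so the convergent 131/39 is the closest (its error is |964*39 - 131*287|/(287*39) = 1/11193).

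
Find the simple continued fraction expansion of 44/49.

Run the Euclidean algorithm on 44 and 49; the successive quotients are the partial quotients a_0, a_1, ... (each step inverts the fractional part left over by the previous one):
  44 = 0*49 + 44, so a_0 = 0.
  49 = 1*44 + 5, so a_1 = 1.
  44 = 8*5 + 4, so a_2 = 8.
  5 = 1*4 + 1, so a_3 = 1.
  4 = 4*1 + 0, so a_4 = 4.
The remainder reaches 0 after 5 divisions, so the expansion has 5 partial quotients, read off in order.

[0; 1, 8, 1, 4]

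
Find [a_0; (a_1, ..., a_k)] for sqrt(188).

[13; (1, 2, 2, 6, 2, 2, 1, 26)]

Write x_i = (sqrt(188) + m_i)/d_i with (m_0, d_0) = (0, 1). a_0 = floor(sqrt(188)) = 13, since 13^2 = 169 <= 188 < 196 = 14^2.
Iterate m_{i+1} = d_i*a_i - m_i, d_{i+1} = (188 - m_{i+1}^2)/d_i, a_{i+1} = floor((a_0 + m_{i+1})/d_{i+1}):
  m_1 = 1*13 - 0 = 13, d_1 = (188 - 13^2)/1 = 19/1 = 19, a_1 = floor((13 + 13)/19) = 1.
  m_2 = 19*1 - 13 = 6, d_2 = (188 - 6^2)/19 = 152/19 = 8, a_2 = floor((13 + 6)/8) = 2.
  m_3 = 8*2 - 6 = 10, d_3 = (188 - 10^2)/8 = 88/8 = 11, a_3 = floor((13 + 10)/11) = 2.
  m_4 = 11*2 - 10 = 12, d_4 = (188 - 12^2)/11 = 44/11 = 4, a_4 = floor((13 + 12)/4) = 6.
  m_5 = 4*6 - 12 = 12, d_5 = (188 - 12^2)/4 = 44/4 = 11, a_5 = floor((13 + 12)/11) = 2.
  m_6 = 11*2 - 12 = 10, d_6 = (188 - 10^2)/11 = 88/11 = 8, a_6 = floor((13 + 10)/8) = 2.
  m_7 = 8*2 - 10 = 6, d_7 = (188 - 6^2)/8 = 152/8 = 19, a_7 = floor((13 + 6)/19) = 1.
  m_8 = 19*1 - 6 = 13, d_8 = (188 - 13^2)/19 = 19/19 = 1, a_8 = floor((13 + 13)/1) = 26.
  m_9 = 1*26 - 13 = 13, d_9 = (188 - 13^2)/1 = 19/1 = 19: (m_9, d_9) = (m_1, d_1) = (13, 19), so from here the quotients repeat a_1, ..., a_8; the period length is 8.
Hence the expansion of sqrt(188) is a_0 = 13 followed by the repeating block 1, 2, 2, 6, 2, 2, 1, 26 (period 8).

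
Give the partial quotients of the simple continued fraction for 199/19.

[10; 2, 9]

Run the Euclidean algorithm on 199 and 19; the successive quotients are the partial quotients a_0, a_1, ... (each step inverts the fractional part left over by the previous one):
  199 = 10*19 + 9, so a_0 = 10.
  19 = 2*9 + 1, so a_1 = 2.
  9 = 9*1 + 0, so a_2 = 9.
The remainder reaches 0 after 3 divisions, so the expansion has 3 partial quotients, read off in order.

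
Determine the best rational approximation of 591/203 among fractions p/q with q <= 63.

Expand x = 591/203 as a continued fraction with the Euclidean algorithm:
  591 = 2*203 + 185, so a_0 = 2.
  203 = 1*185 + 18, so a_1 = 1.
  185 = 10*18 + 5, so a_2 = 10.
  18 = 3*5 + 3, so a_3 = 3.
  5 = 1*3 + 2, so a_4 = 1.
  3 = 1*2 + 1, so a_5 = 1.
  2 = 2*1 + 0, so a_6 = 2.
so x = [2; 1, 10, 3, 1, 1, 2].
Convergents (p_i = a_i*p_{i-1} + p_{i-2}, q_i = a_i*q_{i-1} + q_{i-2} with p_{-2}=0, p_{-1}=1, q_{-2}=1, q_{-1}=0), until the denominator exceeds 63:
  i=0: a_0=2, p_0 = 2*1 + 0 = 2, q_0 = 2*0 + 1 = 1.
  i=1: a_1=1, p_1 = 1*2 + 1 = 3, q_1 = 1*1 + 0 = 1.
  i=2: a_2=10, p_2 = 10*3 + 2 = 32, q_2 = 10*1 + 1 = 11.
  i=3: a_3=3, p_3 = 3*32 + 3 = 99, q_3 = 3*11 + 1 = 34.
  i=4: a_4=1, p_4 = 1*99 + 32 = 131, q_4 = 1*34 + 11 = 45.
  i=5: a_5=1, p_5 = 1*131 + 99 = 230, q_5 = 1*45 + 34 = 79.
q_5 = 79 > 63, so the last convergent with denominator <= 63 is p_4/q_4 = 131/45.
The closest fraction with denominator <= 63 is either p_4/q_4 or the intermediate fraction (k*p_4 + p_3)/(k*q_4 + q_3) with the largest k >= 1 whose denominator stays <= 63; these approach x as k grows, and every other convergent or intermediate fraction in range is farther away.
Largest k: floor((63 - q_3)/q_4) = floor((63 - 34)/45) = 0.
Since k = 0, no intermediate fraction beyond p_4/q_4 has denominator <= 63, so the convergent 131/45 is the closest (its error is |591*45 - 131*203|/(203*45) = 2/9135).

131/45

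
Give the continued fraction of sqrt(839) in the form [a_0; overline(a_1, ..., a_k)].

[28; overline(1, 27, 1, 56)]

Write x_i = (sqrt(839) + m_i)/d_i with (m_0, d_0) = (0, 1). a_0 = floor(sqrt(839)) = 28, since 28^2 = 784 <= 839 < 841 = 29^2.
Iterate m_{i+1} = d_i*a_i - m_i, d_{i+1} = (839 - m_{i+1}^2)/d_i, a_{i+1} = floor((a_0 + m_{i+1})/d_{i+1}):
  m_1 = 1*28 - 0 = 28, d_1 = (839 - 28^2)/1 = 55/1 = 55, a_1 = floor((28 + 28)/55) = 1.
  m_2 = 55*1 - 28 = 27, d_2 = (839 - 27^2)/55 = 110/55 = 2, a_2 = floor((28 + 27)/2) = 27.
  m_3 = 2*27 - 27 = 27, d_3 = (839 - 27^2)/2 = 110/2 = 55, a_3 = floor((28 + 27)/55) = 1.
  m_4 = 55*1 - 27 = 28, d_4 = (839 - 28^2)/55 = 55/55 = 1, a_4 = floor((28 + 28)/1) = 56.
  m_5 = 1*56 - 28 = 28, d_5 = (839 - 28^2)/1 = 55/1 = 55: (m_5, d_5) = (m_1, d_1) = (28, 55), so from here the quotients repeat a_1, ..., a_4; the period length is 4.
Hence the expansion of sqrt(839) is a_0 = 28 followed by the repeating block 1, 27, 1, 56 (period 4).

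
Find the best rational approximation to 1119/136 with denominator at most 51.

288/35

Expand x = 1119/136 as a continued fraction with the Euclidean algorithm:
  1119 = 8*136 + 31, so a_0 = 8.
  136 = 4*31 + 12, so a_1 = 4.
  31 = 2*12 + 7, so a_2 = 2.
  12 = 1*7 + 5, so a_3 = 1.
  7 = 1*5 + 2, so a_4 = 1.
  5 = 2*2 + 1, so a_5 = 2.
  2 = 2*1 + 0, so a_6 = 2.
so x = [8; 4, 2, 1, 1, 2, 2].
Convergents (p_i = a_i*p_{i-1} + p_{i-2}, q_i = a_i*q_{i-1} + q_{i-2} with p_{-2}=0, p_{-1}=1, q_{-2}=1, q_{-1}=0), until the denominator exceeds 51:
  i=0: a_0=8, p_0 = 8*1 + 0 = 8, q_0 = 8*0 + 1 = 1.
  i=1: a_1=4, p_1 = 4*8 + 1 = 33, q_1 = 4*1 + 0 = 4.
  i=2: a_2=2, p_2 = 2*33 + 8 = 74, q_2 = 2*4 + 1 = 9.
  i=3: a_3=1, p_3 = 1*74 + 33 = 107, q_3 = 1*9 + 4 = 13.
  i=4: a_4=1, p_4 = 1*107 + 74 = 181, q_4 = 1*13 + 9 = 22.
  i=5: a_5=2, p_5 = 2*181 + 107 = 469, q_5 = 2*22 + 13 = 57.
q_5 = 57 > 51, so the last convergent with denominator <= 51 is p_4/q_4 = 181/22.
The closest fraction with denominator <= 51 is either p_4/q_4 or the intermediate fraction (k*p_4 + p_3)/(k*q_4 + q_3) with the largest k >= 1 whose denominator stays <= 51; these approach x as k grows, and every other convergent or intermediate fraction in range is farther away.
Largest k: floor((51 - q_3)/q_4) = floor((51 - 13)/22) = 1.
That gives (1*181 + 107)/(1*22 + 13) = 288/35.
Compare the errors: |x - 181/22| = |1119*22 - 181*136|/(136*22) = 2/2992, and |x - 288/35| = |1119*35 - 288*136|/(136*35) = 3/4760.
Cross-multiplying, 3*2992 = 8976 < 9520 = 2*4760, so 3/4760 is smaller: the intermediate fraction 288/35 is closer to x than 181/22.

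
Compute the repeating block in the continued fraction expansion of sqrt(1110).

[33; (3, 6, 3, 66)]

Write x_i = (sqrt(1110) + m_i)/d_i with (m_0, d_0) = (0, 1). a_0 = floor(sqrt(1110)) = 33, since 33^2 = 1089 <= 1110 < 1156 = 34^2.
Iterate m_{i+1} = d_i*a_i - m_i, d_{i+1} = (1110 - m_{i+1}^2)/d_i, a_{i+1} = floor((a_0 + m_{i+1})/d_{i+1}):
  m_1 = 1*33 - 0 = 33, d_1 = (1110 - 33^2)/1 = 21/1 = 21, a_1 = floor((33 + 33)/21) = 3.
  m_2 = 21*3 - 33 = 30, d_2 = (1110 - 30^2)/21 = 210/21 = 10, a_2 = floor((33 + 30)/10) = 6.
  m_3 = 10*6 - 30 = 30, d_3 = (1110 - 30^2)/10 = 210/10 = 21, a_3 = floor((33 + 30)/21) = 3.
  m_4 = 21*3 - 30 = 33, d_4 = (1110 - 33^2)/21 = 21/21 = 1, a_4 = floor((33 + 33)/1) = 66.
  m_5 = 1*66 - 33 = 33, d_5 = (1110 - 33^2)/1 = 21/1 = 21: (m_5, d_5) = (m_1, d_1) = (33, 21), so from here the quotients repeat a_1, ..., a_4; the period length is 4.
Hence the expansion of sqrt(1110) is a_0 = 33 followed by the repeating block 3, 6, 3, 66 (period 4).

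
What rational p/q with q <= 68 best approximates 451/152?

181/61

Expand x = 451/152 as a continued fraction with the Euclidean algorithm:
  451 = 2*152 + 147, so a_0 = 2.
  152 = 1*147 + 5, so a_1 = 1.
  147 = 29*5 + 2, so a_2 = 29.
  5 = 2*2 + 1, so a_3 = 2.
  2 = 2*1 + 0, so a_4 = 2.
so x = [2; 1, 29, 2, 2].
Convergents (p_i = a_i*p_{i-1} + p_{i-2}, q_i = a_i*q_{i-1} + q_{i-2} with p_{-2}=0, p_{-1}=1, q_{-2}=1, q_{-1}=0), until the denominator exceeds 68:
  i=0: a_0=2, p_0 = 2*1 + 0 = 2, q_0 = 2*0 + 1 = 1.
  i=1: a_1=1, p_1 = 1*2 + 1 = 3, q_1 = 1*1 + 0 = 1.
  i=2: a_2=29, p_2 = 29*3 + 2 = 89, q_2 = 29*1 + 1 = 30.
  i=3: a_3=2, p_3 = 2*89 + 3 = 181, q_3 = 2*30 + 1 = 61.
  i=4: a_4=2, p_4 = 2*181 + 89 = 451, q_4 = 2*61 + 30 = 152.
q_4 = 152 > 68, so the last convergent with denominator <= 68 is p_3/q_3 = 181/61.
The closest fraction with denominator <= 68 is either p_3/q_3 or the intermediate fraction (k*p_3 + p_2)/(k*q_3 + q_2) with the largest k >= 1 whose denominator stays <= 68; these approach x as k grows, and every other convergent or intermediate fraction in range is farther away.
Largest k: floor((68 - q_2)/q_3) = floor((68 - 30)/61) = 0.
Since k = 0, no intermediate fraction beyond p_3/q_3 has denominator <= 68, so the convergent 181/61 is the closest (its error is |451*61 - 181*152|/(152*61) = 1/9272).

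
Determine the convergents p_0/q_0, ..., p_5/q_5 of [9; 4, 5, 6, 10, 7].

9/1, 37/4, 194/21, 1201/130, 12204/1321, 86629/9377

Using the convergent recurrence p_i = a_i*p_{i-1} + p_{i-2}, q_i = a_i*q_{i-1} + q_{i-2} with p_{-2}=0, p_{-1}=1, q_{-2}=1, q_{-1}=0:
  i=0: a_0=9, p_0 = 9*1 + 0 = 9, q_0 = 9*0 + 1 = 1.
  i=1: a_1=4, p_1 = 4*9 + 1 = 37, q_1 = 4*1 + 0 = 4.
  i=2: a_2=5, p_2 = 5*37 + 9 = 194, q_2 = 5*4 + 1 = 21.
  i=3: a_3=6, p_3 = 6*194 + 37 = 1201, q_3 = 6*21 + 4 = 130.
  i=4: a_4=10, p_4 = 10*1201 + 194 = 12204, q_4 = 10*130 + 21 = 1321.
  i=5: a_5=7, p_5 = 7*12204 + 1201 = 86629, q_5 = 7*1321 + 130 = 9377.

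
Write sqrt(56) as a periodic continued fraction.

Write x_i = (sqrt(56) + m_i)/d_i with (m_0, d_0) = (0, 1). a_0 = floor(sqrt(56)) = 7, since 7^2 = 49 <= 56 < 64 = 8^2.
Iterate m_{i+1} = d_i*a_i - m_i, d_{i+1} = (56 - m_{i+1}^2)/d_i, a_{i+1} = floor((a_0 + m_{i+1})/d_{i+1}):
  m_1 = 1*7 - 0 = 7, d_1 = (56 - 7^2)/1 = 7/1 = 7, a_1 = floor((7 + 7)/7) = 2.
  m_2 = 7*2 - 7 = 7, d_2 = (56 - 7^2)/7 = 7/7 = 1, a_2 = floor((7 + 7)/1) = 14.
  m_3 = 1*14 - 7 = 7, d_3 = (56 - 7^2)/1 = 7/1 = 7: (m_3, d_3) = (m_1, d_1) = (7, 7), so from here the quotients repeat a_1, a_2; the period length is 2.
Hence the expansion of sqrt(56) is a_0 = 7 followed by the repeating block 2, 14 (period 2).

[7; (2, 14)]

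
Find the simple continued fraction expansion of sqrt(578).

Write x_i = (sqrt(578) + m_i)/d_i with (m_0, d_0) = (0, 1). a_0 = floor(sqrt(578)) = 24, since 24^2 = 576 <= 578 < 625 = 25^2.
Iterate m_{i+1} = d_i*a_i - m_i, d_{i+1} = (578 - m_{i+1}^2)/d_i, a_{i+1} = floor((a_0 + m_{i+1})/d_{i+1}):
  m_1 = 1*24 - 0 = 24, d_1 = (578 - 24^2)/1 = 2/1 = 2, a_1 = floor((24 + 24)/2) = 24.
  m_2 = 2*24 - 24 = 24, d_2 = (578 - 24^2)/2 = 2/2 = 1, a_2 = floor((24 + 24)/1) = 48.
  m_3 = 1*48 - 24 = 24, d_3 = (578 - 24^2)/1 = 2/1 = 2: (m_3, d_3) = (m_1, d_1) = (24, 2), so from here the quotients repeat a_1, a_2; the period length is 2.
Hence the expansion of sqrt(578) is a_0 = 24 followed by the repeating block 24, 48 (period 2).

[24; (24, 48)]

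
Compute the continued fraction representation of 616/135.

[4; 1, 1, 3, 2, 8]

Run the Euclidean algorithm on 616 and 135; the successive quotients are the partial quotients a_0, a_1, ... (each step inverts the fractional part left over by the previous one):
  616 = 4*135 + 76, so a_0 = 4.
  135 = 1*76 + 59, so a_1 = 1.
  76 = 1*59 + 17, so a_2 = 1.
  59 = 3*17 + 8, so a_3 = 3.
  17 = 2*8 + 1, so a_4 = 2.
  8 = 8*1 + 0, so a_5 = 8.
The remainder reaches 0 after 6 divisions, so the expansion has 6 partial quotients, read off in order.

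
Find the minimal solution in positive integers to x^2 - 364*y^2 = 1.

(x, y) = (4954951, 259710)

First expand sqrt(364) as a continued fraction. With x_i = (sqrt(364) + m_i)/d_i and (m_0, d_0) = (0, 1): a_0 = floor(sqrt(364)) = 19, since 19^2 = 361 <= 364 < 400 = 20^2.
Iterate m_{i+1} = d_i*a_i - m_i, d_{i+1} = (364 - m_{i+1}^2)/d_i, a_{i+1} = floor((a_0 + m_{i+1})/d_{i+1}):
  m_1 = 1*19 - 0 = 19, d_1 = (364 - 19^2)/1 = 3/1 = 3, a_1 = floor((19 + 19)/3) = 12.
  m_2 = 3*12 - 19 = 17, d_2 = (364 - 17^2)/3 = 75/3 = 25, a_2 = floor((19 + 17)/25) = 1.
  m_3 = 25*1 - 17 = 8, d_3 = (364 - 8^2)/25 = 300/25 = 12, a_3 = floor((19 + 8)/12) = 2.
  m_4 = 12*2 - 8 = 16, d_4 = (364 - 16^2)/12 = 108/12 = 9, a_4 = floor((19 + 16)/9) = 3.
  m_5 = 9*3 - 16 = 11, d_5 = (364 - 11^2)/9 = 243/9 = 27, a_5 = floor((19 + 11)/27) = 1.
  m_6 = 27*1 - 11 = 16, d_6 = (364 - 16^2)/27 = 108/27 = 4, a_6 = floor((19 + 16)/4) = 8.
  m_7 = 4*8 - 16 = 16, d_7 = (364 - 16^2)/4 = 108/4 = 27, a_7 = floor((19 + 16)/27) = 1.
  m_8 = 27*1 - 16 = 11, d_8 = (364 - 11^2)/27 = 243/27 = 9, a_8 = floor((19 + 11)/9) = 3.
  m_9 = 9*3 - 11 = 16, d_9 = (364 - 16^2)/9 = 108/9 = 12, a_9 = floor((19 + 16)/12) = 2.
  m_10 = 12*2 - 16 = 8, d_10 = (364 - 8^2)/12 = 300/12 = 25, a_10 = floor((19 + 8)/25) = 1.
  m_11 = 25*1 - 8 = 17, d_11 = (364 - 17^2)/25 = 75/25 = 3, a_11 = floor((19 + 17)/3) = 12.
  m_12 = 3*12 - 17 = 19, d_12 = (364 - 19^2)/3 = 3/3 = 1, a_12 = floor((19 + 19)/1) = 38.
  m_13 = 1*38 - 19 = 19, d_13 = (364 - 19^2)/1 = 3/1 = 3: (m_13, d_13) = (m_1, d_1) = (19, 3), so from here the quotients repeat a_1, ..., a_12; the period length is 12.
So sqrt(364) = [19; (12, 1, 2, 3, 1, 8, 1, 3, 2, 1, 12, 38)] with period length k = 12.
k is even, so the fundamental solution of x^2 - 364y^2 = 1 is (p_{k-1}, q_{k-1}) = (p_11, q_11); compute convergents through index 11.
Convergents (p_i = a_i*p_{i-1} + p_{i-2}, q_i = a_i*q_{i-1} + q_{i-2} with p_{-2}=0, p_{-1}=1, q_{-2}=1, q_{-1}=0):
  i=0: a_0=19, p_0 = 19*1 + 0 = 19, q_0 = 19*0 + 1 = 1.
  i=1: a_1=12, p_1 = 12*19 + 1 = 229, q_1 = 12*1 + 0 = 12.
  i=2: a_2=1, p_2 = 1*229 + 19 = 248, q_2 = 1*12 + 1 = 13.
  i=3: a_3=2, p_3 = 2*248 + 229 = 725, q_3 = 2*13 + 12 = 38.
  i=4: a_4=3, p_4 = 3*725 + 248 = 2423, q_4 = 3*38 + 13 = 127.
  i=5: a_5=1, p_5 = 1*2423 + 725 = 3148, q_5 = 1*127 + 38 = 165.
  i=6: a_6=8, p_6 = 8*3148 + 2423 = 27607, q_6 = 8*165 + 127 = 1447.
  i=7: a_7=1, p_7 = 1*27607 + 3148 = 30755, q_7 = 1*1447 + 165 = 1612.
  i=8: a_8=3, p_8 = 3*30755 + 27607 = 119872, q_8 = 3*1612 + 1447 = 6283.
  i=9: a_9=2, p_9 = 2*119872 + 30755 = 270499, q_9 = 2*6283 + 1612 = 14178.
  i=10: a_10=1, p_10 = 1*270499 + 119872 = 390371, q_10 = 1*14178 + 6283 = 20461.
  i=11: a_11=12, p_11 = 12*390371 + 270499 = 4954951, q_11 = 12*20461 + 14178 = 259710.
Check: 4954951^2 - 364*259710^2 = 24551539412401 - 24551539412400 = 1, so (x, y) = (4954951, 259710) solves the equation, and by the theorem it is the least positive solution.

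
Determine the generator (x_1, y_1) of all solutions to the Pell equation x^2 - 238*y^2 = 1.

First expand sqrt(238) as a continued fraction. With x_i = (sqrt(238) + m_i)/d_i and (m_0, d_0) = (0, 1): a_0 = floor(sqrt(238)) = 15, since 15^2 = 225 <= 238 < 256 = 16^2.
Iterate m_{i+1} = d_i*a_i - m_i, d_{i+1} = (238 - m_{i+1}^2)/d_i, a_{i+1} = floor((a_0 + m_{i+1})/d_{i+1}):
  m_1 = 1*15 - 0 = 15, d_1 = (238 - 15^2)/1 = 13/1 = 13, a_1 = floor((15 + 15)/13) = 2.
  m_2 = 13*2 - 15 = 11, d_2 = (238 - 11^2)/13 = 117/13 = 9, a_2 = floor((15 + 11)/9) = 2.
  m_3 = 9*2 - 11 = 7, d_3 = (238 - 7^2)/9 = 189/9 = 21, a_3 = floor((15 + 7)/21) = 1.
  m_4 = 21*1 - 7 = 14, d_4 = (238 - 14^2)/21 = 42/21 = 2, a_4 = floor((15 + 14)/2) = 14.
  m_5 = 2*14 - 14 = 14, d_5 = (238 - 14^2)/2 = 42/2 = 21, a_5 = floor((15 + 14)/21) = 1.
  m_6 = 21*1 - 14 = 7, d_6 = (238 - 7^2)/21 = 189/21 = 9, a_6 = floor((15 + 7)/9) = 2.
  m_7 = 9*2 - 7 = 11, d_7 = (238 - 11^2)/9 = 117/9 = 13, a_7 = floor((15 + 11)/13) = 2.
  m_8 = 13*2 - 11 = 15, d_8 = (238 - 15^2)/13 = 13/13 = 1, a_8 = floor((15 + 15)/1) = 30.
  m_9 = 1*30 - 15 = 15, d_9 = (238 - 15^2)/1 = 13/1 = 13: (m_9, d_9) = (m_1, d_1) = (15, 13), so from here the quotients repeat a_1, ..., a_8; the period length is 8.
So sqrt(238) = [15; (2, 2, 1, 14, 1, 2, 2, 30)] with period length k = 8.
k is even, so the fundamental solution of x^2 - 238y^2 = 1 is (p_{k-1}, q_{k-1}) = (p_7, q_7); compute convergents through index 7.
Convergents (p_i = a_i*p_{i-1} + p_{i-2}, q_i = a_i*q_{i-1} + q_{i-2} with p_{-2}=0, p_{-1}=1, q_{-2}=1, q_{-1}=0):
  i=0: a_0=15, p_0 = 15*1 + 0 = 15, q_0 = 15*0 + 1 = 1.
  i=1: a_1=2, p_1 = 2*15 + 1 = 31, q_1 = 2*1 + 0 = 2.
  i=2: a_2=2, p_2 = 2*31 + 15 = 77, q_2 = 2*2 + 1 = 5.
  i=3: a_3=1, p_3 = 1*77 + 31 = 108, q_3 = 1*5 + 2 = 7.
  i=4: a_4=14, p_4 = 14*108 + 77 = 1589, q_4 = 14*7 + 5 = 103.
  i=5: a_5=1, p_5 = 1*1589 + 108 = 1697, q_5 = 1*103 + 7 = 110.
  i=6: a_6=2, p_6 = 2*1697 + 1589 = 4983, q_6 = 2*110 + 103 = 323.
  i=7: a_7=2, p_7 = 2*4983 + 1697 = 11663, q_7 = 2*323 + 110 = 756.
Check: 11663^2 - 238*756^2 = 136025569 - 136025568 = 1, so (x, y) = (11663, 756) solves the equation, and by the theorem it is the least positive solution.

(x, y) = (11663, 756)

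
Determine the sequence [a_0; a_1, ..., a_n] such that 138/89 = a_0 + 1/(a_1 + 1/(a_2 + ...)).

Run the Euclidean algorithm on 138 and 89; the successive quotients are the partial quotients a_0, a_1, ... (each step inverts the fractional part left over by the previous one):
  138 = 1*89 + 49, so a_0 = 1.
  89 = 1*49 + 40, so a_1 = 1.
  49 = 1*40 + 9, so a_2 = 1.
  40 = 4*9 + 4, so a_3 = 4.
  9 = 2*4 + 1, so a_4 = 2.
  4 = 4*1 + 0, so a_5 = 4.
The remainder reaches 0 after 6 divisions, so the expansion has 6 partial quotients, read off in order.

[1; 1, 1, 4, 2, 4]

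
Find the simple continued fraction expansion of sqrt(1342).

[36; (1, 1, 1, 2, 1, 1, 1, 72)]

Write x_i = (sqrt(1342) + m_i)/d_i with (m_0, d_0) = (0, 1). a_0 = floor(sqrt(1342)) = 36, since 36^2 = 1296 <= 1342 < 1369 = 37^2.
Iterate m_{i+1} = d_i*a_i - m_i, d_{i+1} = (1342 - m_{i+1}^2)/d_i, a_{i+1} = floor((a_0 + m_{i+1})/d_{i+1}):
  m_1 = 1*36 - 0 = 36, d_1 = (1342 - 36^2)/1 = 46/1 = 46, a_1 = floor((36 + 36)/46) = 1.
  m_2 = 46*1 - 36 = 10, d_2 = (1342 - 10^2)/46 = 1242/46 = 27, a_2 = floor((36 + 10)/27) = 1.
  m_3 = 27*1 - 10 = 17, d_3 = (1342 - 17^2)/27 = 1053/27 = 39, a_3 = floor((36 + 17)/39) = 1.
  m_4 = 39*1 - 17 = 22, d_4 = (1342 - 22^2)/39 = 858/39 = 22, a_4 = floor((36 + 22)/22) = 2.
  m_5 = 22*2 - 22 = 22, d_5 = (1342 - 22^2)/22 = 858/22 = 39, a_5 = floor((36 + 22)/39) = 1.
  m_6 = 39*1 - 22 = 17, d_6 = (1342 - 17^2)/39 = 1053/39 = 27, a_6 = floor((36 + 17)/27) = 1.
  m_7 = 27*1 - 17 = 10, d_7 = (1342 - 10^2)/27 = 1242/27 = 46, a_7 = floor((36 + 10)/46) = 1.
  m_8 = 46*1 - 10 = 36, d_8 = (1342 - 36^2)/46 = 46/46 = 1, a_8 = floor((36 + 36)/1) = 72.
  m_9 = 1*72 - 36 = 36, d_9 = (1342 - 36^2)/1 = 46/1 = 46: (m_9, d_9) = (m_1, d_1) = (36, 46), so from here the quotients repeat a_1, ..., a_8; the period length is 8.
Hence the expansion of sqrt(1342) is a_0 = 36 followed by the repeating block 1, 1, 1, 2, 1, 1, 1, 72 (period 8).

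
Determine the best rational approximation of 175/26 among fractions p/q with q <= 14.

74/11

Expand x = 175/26 as a continued fraction with the Euclidean algorithm:
  175 = 6*26 + 19, so a_0 = 6.
  26 = 1*19 + 7, so a_1 = 1.
  19 = 2*7 + 5, so a_2 = 2.
  7 = 1*5 + 2, so a_3 = 1.
  5 = 2*2 + 1, so a_4 = 2.
  2 = 2*1 + 0, so a_5 = 2.
so x = [6; 1, 2, 1, 2, 2].
Convergents (p_i = a_i*p_{i-1} + p_{i-2}, q_i = a_i*q_{i-1} + q_{i-2} with p_{-2}=0, p_{-1}=1, q_{-2}=1, q_{-1}=0), until the denominator exceeds 14:
  i=0: a_0=6, p_0 = 6*1 + 0 = 6, q_0 = 6*0 + 1 = 1.
  i=1: a_1=1, p_1 = 1*6 + 1 = 7, q_1 = 1*1 + 0 = 1.
  i=2: a_2=2, p_2 = 2*7 + 6 = 20, q_2 = 2*1 + 1 = 3.
  i=3: a_3=1, p_3 = 1*20 + 7 = 27, q_3 = 1*3 + 1 = 4.
  i=4: a_4=2, p_4 = 2*27 + 20 = 74, q_4 = 2*4 + 3 = 11.
  i=5: a_5=2, p_5 = 2*74 + 27 = 175, q_5 = 2*11 + 4 = 26.
q_5 = 26 > 14, so the last convergent with denominator <= 14 is p_4/q_4 = 74/11.
The closest fraction with denominator <= 14 is either p_4/q_4 or the intermediate fraction (k*p_4 + p_3)/(k*q_4 + q_3) with the largest k >= 1 whose denominator stays <= 14; these approach x as k grows, and every other convergent or intermediate fraction in range is farther away.
Largest k: floor((14 - q_3)/q_4) = floor((14 - 4)/11) = 0.
Since k = 0, no intermediate fraction beyond p_4/q_4 has denominator <= 14, so the convergent 74/11 is the closest (its error is |175*11 - 74*26|/(26*11) = 1/286).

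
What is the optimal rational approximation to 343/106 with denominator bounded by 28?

55/17

Expand x = 343/106 as a continued fraction with the Euclidean algorithm:
  343 = 3*106 + 25, so a_0 = 3.
  106 = 4*25 + 6, so a_1 = 4.
  25 = 4*6 + 1, so a_2 = 4.
  6 = 6*1 + 0, so a_3 = 6.
so x = [3; 4, 4, 6].
Convergents (p_i = a_i*p_{i-1} + p_{i-2}, q_i = a_i*q_{i-1} + q_{i-2} with p_{-2}=0, p_{-1}=1, q_{-2}=1, q_{-1}=0), until the denominator exceeds 28:
  i=0: a_0=3, p_0 = 3*1 + 0 = 3, q_0 = 3*0 + 1 = 1.
  i=1: a_1=4, p_1 = 4*3 + 1 = 13, q_1 = 4*1 + 0 = 4.
  i=2: a_2=4, p_2 = 4*13 + 3 = 55, q_2 = 4*4 + 1 = 17.
  i=3: a_3=6, p_3 = 6*55 + 13 = 343, q_3 = 6*17 + 4 = 106.
q_3 = 106 > 28, so the last convergent with denominator <= 28 is p_2/q_2 = 55/17.
The closest fraction with denominator <= 28 is either p_2/q_2 or the intermediate fraction (k*p_2 + p_1)/(k*q_2 + q_1) with the largest k >= 1 whose denominator stays <= 28; these approach x as k grows, and every other convergent or intermediate fraction in range is farther away.
Largest k: floor((28 - q_1)/q_2) = floor((28 - 4)/17) = 1.
That gives (1*55 + 13)/(1*17 + 4) = 68/21.
Compare the errors: |x - 55/17| = |343*17 - 55*106|/(106*17) = 1/1802, and |x - 68/21| = |343*21 - 68*106|/(106*21) = 5/2226.
Cross-multiplying, 1*2226 = 2226 < 9010 = 5*1802, so 1/1802 is smaller: the convergent 55/17 is closer to x than 68/21.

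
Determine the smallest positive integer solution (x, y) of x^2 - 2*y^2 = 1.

(x, y) = (3, 2)

First expand sqrt(2) as a continued fraction. With x_i = (sqrt(2) + m_i)/d_i and (m_0, d_0) = (0, 1): a_0 = floor(sqrt(2)) = 1, since 1^2 = 1 <= 2 < 4 = 2^2.
Iterate m_{i+1} = d_i*a_i - m_i, d_{i+1} = (2 - m_{i+1}^2)/d_i, a_{i+1} = floor((a_0 + m_{i+1})/d_{i+1}):
  m_1 = 1*1 - 0 = 1, d_1 = (2 - 1^2)/1 = 1/1 = 1, a_1 = floor((1 + 1)/1) = 2.
  m_2 = 1*2 - 1 = 1, d_2 = (2 - 1^2)/1 = 1/1 = 1: (m_2, d_2) = (m_1, d_1) = (1, 1), so from here the quotient a_1 repeats; the period length is 1.
So sqrt(2) = [1; (2)] with period length k = 1.
k is odd, so (p_{k-1}, q_{k-1}) only solves x^2 - 2y^2 = -1 and the fundamental solution of x^2 - 2y^2 = 1 is (p_{2k-1}, q_{2k-1}) = (p_1, q_1); compute convergents through index 1, running through the period twice.
Convergents (p_i = a_i*p_{i-1} + p_{i-2}, q_i = a_i*q_{i-1} + q_{i-2} with p_{-2}=0, p_{-1}=1, q_{-2}=1, q_{-1}=0):
  i=0: a_0=1, p_0 = 1*1 + 0 = 1, q_0 = 1*0 + 1 = 1.
  i=1: a_1=2, p_1 = 2*1 + 1 = 3, q_1 = 2*1 + 0 = 2.
Indeed p_0^2 - 2*q_0^2 = 1 - 2 = -1, not +1.
Check: 3^2 - 2*2^2 = 9 - 8 = 1, so (x, y) = (3, 2) solves the equation, and by the theorem it is the least positive solution.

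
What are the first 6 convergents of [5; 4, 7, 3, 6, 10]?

Using the convergent recurrence p_i = a_i*p_{i-1} + p_{i-2}, q_i = a_i*q_{i-1} + q_{i-2} with p_{-2}=0, p_{-1}=1, q_{-2}=1, q_{-1}=0:
  i=0: a_0=5, p_0 = 5*1 + 0 = 5, q_0 = 5*0 + 1 = 1.
  i=1: a_1=4, p_1 = 4*5 + 1 = 21, q_1 = 4*1 + 0 = 4.
  i=2: a_2=7, p_2 = 7*21 + 5 = 152, q_2 = 7*4 + 1 = 29.
  i=3: a_3=3, p_3 = 3*152 + 21 = 477, q_3 = 3*29 + 4 = 91.
  i=4: a_4=6, p_4 = 6*477 + 152 = 3014, q_4 = 6*91 + 29 = 575.
  i=5: a_5=10, p_5 = 10*3014 + 477 = 30617, q_5 = 10*575 + 91 = 5841.

5/1, 21/4, 152/29, 477/91, 3014/575, 30617/5841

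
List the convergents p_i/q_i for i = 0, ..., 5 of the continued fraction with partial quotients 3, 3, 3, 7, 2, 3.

3/1, 10/3, 33/10, 241/73, 515/156, 1786/541

Using the convergent recurrence p_i = a_i*p_{i-1} + p_{i-2}, q_i = a_i*q_{i-1} + q_{i-2} with p_{-2}=0, p_{-1}=1, q_{-2}=1, q_{-1}=0:
  i=0: a_0=3, p_0 = 3*1 + 0 = 3, q_0 = 3*0 + 1 = 1.
  i=1: a_1=3, p_1 = 3*3 + 1 = 10, q_1 = 3*1 + 0 = 3.
  i=2: a_2=3, p_2 = 3*10 + 3 = 33, q_2 = 3*3 + 1 = 10.
  i=3: a_3=7, p_3 = 7*33 + 10 = 241, q_3 = 7*10 + 3 = 73.
  i=4: a_4=2, p_4 = 2*241 + 33 = 515, q_4 = 2*73 + 10 = 156.
  i=5: a_5=3, p_5 = 3*515 + 241 = 1786, q_5 = 3*156 + 73 = 541.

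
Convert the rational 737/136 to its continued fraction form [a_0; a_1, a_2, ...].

Run the Euclidean algorithm on 737 and 136; the successive quotients are the partial quotients a_0, a_1, ... (each step inverts the fractional part left over by the previous one):
  737 = 5*136 + 57, so a_0 = 5.
  136 = 2*57 + 22, so a_1 = 2.
  57 = 2*22 + 13, so a_2 = 2.
  22 = 1*13 + 9, so a_3 = 1.
  13 = 1*9 + 4, so a_4 = 1.
  9 = 2*4 + 1, so a_5 = 2.
  4 = 4*1 + 0, so a_6 = 4.
The remainder reaches 0 after 7 divisions, so the expansion has 7 partial quotients, read off in order.

[5; 2, 2, 1, 1, 2, 4]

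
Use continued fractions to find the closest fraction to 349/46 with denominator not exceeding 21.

Expand x = 349/46 as a continued fraction with the Euclidean algorithm:
  349 = 7*46 + 27, so a_0 = 7.
  46 = 1*27 + 19, so a_1 = 1.
  27 = 1*19 + 8, so a_2 = 1.
  19 = 2*8 + 3, so a_3 = 2.
  8 = 2*3 + 2, so a_4 = 2.
  3 = 1*2 + 1, so a_5 = 1.
  2 = 2*1 + 0, so a_6 = 2.
so x = [7; 1, 1, 2, 2, 1, 2].
Convergents (p_i = a_i*p_{i-1} + p_{i-2}, q_i = a_i*q_{i-1} + q_{i-2} with p_{-2}=0, p_{-1}=1, q_{-2}=1, q_{-1}=0), until the denominator exceeds 21:
  i=0: a_0=7, p_0 = 7*1 + 0 = 7, q_0 = 7*0 + 1 = 1.
  i=1: a_1=1, p_1 = 1*7 + 1 = 8, q_1 = 1*1 + 0 = 1.
  i=2: a_2=1, p_2 = 1*8 + 7 = 15, q_2 = 1*1 + 1 = 2.
  i=3: a_3=2, p_3 = 2*15 + 8 = 38, q_3 = 2*2 + 1 = 5.
  i=4: a_4=2, p_4 = 2*38 + 15 = 91, q_4 = 2*5 + 2 = 12.
  i=5: a_5=1, p_5 = 1*91 + 38 = 129, q_5 = 1*12 + 5 = 17.
  i=6: a_6=2, p_6 = 2*129 + 91 = 349, q_6 = 2*17 + 12 = 46.
q_6 = 46 > 21, so the last convergent with denominator <= 21 is p_5/q_5 = 129/17.
The closest fraction with denominator <= 21 is either p_5/q_5 or the intermediate fraction (k*p_5 + p_4)/(k*q_5 + q_4) with the largest k >= 1 whose denominator stays <= 21; these approach x as k grows, and every other convergent or intermediate fraction in range is farther away.
Largest k: floor((21 - q_4)/q_5) = floor((21 - 12)/17) = 0.
Since k = 0, no intermediate fraction beyond p_5/q_5 has denominator <= 21, so the convergent 129/17 is the closest (its error is |349*17 - 129*46|/(46*17) = 1/782).

129/17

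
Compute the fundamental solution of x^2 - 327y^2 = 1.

(x, y) = (217, 12)

First expand sqrt(327) as a continued fraction. With x_i = (sqrt(327) + m_i)/d_i and (m_0, d_0) = (0, 1): a_0 = floor(sqrt(327)) = 18, since 18^2 = 324 <= 327 < 361 = 19^2.
Iterate m_{i+1} = d_i*a_i - m_i, d_{i+1} = (327 - m_{i+1}^2)/d_i, a_{i+1} = floor((a_0 + m_{i+1})/d_{i+1}):
  m_1 = 1*18 - 0 = 18, d_1 = (327 - 18^2)/1 = 3/1 = 3, a_1 = floor((18 + 18)/3) = 12.
  m_2 = 3*12 - 18 = 18, d_2 = (327 - 18^2)/3 = 3/3 = 1, a_2 = floor((18 + 18)/1) = 36.
  m_3 = 1*36 - 18 = 18, d_3 = (327 - 18^2)/1 = 3/1 = 3: (m_3, d_3) = (m_1, d_1) = (18, 3), so from here the quotients repeat a_1, a_2; the period length is 2.
So sqrt(327) = [18; (12, 36)] with period length k = 2.
k is even, so the fundamental solution of x^2 - 327y^2 = 1 is (p_{k-1}, q_{k-1}) = (p_1, q_1); compute convergents through index 1.
Convergents (p_i = a_i*p_{i-1} + p_{i-2}, q_i = a_i*q_{i-1} + q_{i-2} with p_{-2}=0, p_{-1}=1, q_{-2}=1, q_{-1}=0):
  i=0: a_0=18, p_0 = 18*1 + 0 = 18, q_0 = 18*0 + 1 = 1.
  i=1: a_1=12, p_1 = 12*18 + 1 = 217, q_1 = 12*1 + 0 = 12.
Check: 217^2 - 327*12^2 = 47089 - 47088 = 1, so (x, y) = (217, 12) solves the equation, and by the theorem it is the least positive solution.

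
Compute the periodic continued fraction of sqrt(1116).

Write x_i = (sqrt(1116) + m_i)/d_i with (m_0, d_0) = (0, 1). a_0 = floor(sqrt(1116)) = 33, since 33^2 = 1089 <= 1116 < 1156 = 34^2.
Iterate m_{i+1} = d_i*a_i - m_i, d_{i+1} = (1116 - m_{i+1}^2)/d_i, a_{i+1} = floor((a_0 + m_{i+1})/d_{i+1}):
  m_1 = 1*33 - 0 = 33, d_1 = (1116 - 33^2)/1 = 27/1 = 27, a_1 = floor((33 + 33)/27) = 2.
  m_2 = 27*2 - 33 = 21, d_2 = (1116 - 21^2)/27 = 675/27 = 25, a_2 = floor((33 + 21)/25) = 2.
  m_3 = 25*2 - 21 = 29, d_3 = (1116 - 29^2)/25 = 275/25 = 11, a_3 = floor((33 + 29)/11) = 5.
  m_4 = 11*5 - 29 = 26, d_4 = (1116 - 26^2)/11 = 440/11 = 40, a_4 = floor((33 + 26)/40) = 1.
  m_5 = 40*1 - 26 = 14, d_5 = (1116 - 14^2)/40 = 920/40 = 23, a_5 = floor((33 + 14)/23) = 2.
  m_6 = 23*2 - 14 = 32, d_6 = (1116 - 32^2)/23 = 92/23 = 4, a_6 = floor((33 + 32)/4) = 16.
  m_7 = 4*16 - 32 = 32, d_7 = (1116 - 32^2)/4 = 92/4 = 23, a_7 = floor((33 + 32)/23) = 2.
  m_8 = 23*2 - 32 = 14, d_8 = (1116 - 14^2)/23 = 920/23 = 40, a_8 = floor((33 + 14)/40) = 1.
  m_9 = 40*1 - 14 = 26, d_9 = (1116 - 26^2)/40 = 440/40 = 11, a_9 = floor((33 + 26)/11) = 5.
  m_10 = 11*5 - 26 = 29, d_10 = (1116 - 29^2)/11 = 275/11 = 25, a_10 = floor((33 + 29)/25) = 2.
  m_11 = 25*2 - 29 = 21, d_11 = (1116 - 21^2)/25 = 675/25 = 27, a_11 = floor((33 + 21)/27) = 2.
  m_12 = 27*2 - 21 = 33, d_12 = (1116 - 33^2)/27 = 27/27 = 1, a_12 = floor((33 + 33)/1) = 66.
  m_13 = 1*66 - 33 = 33, d_13 = (1116 - 33^2)/1 = 27/1 = 27: (m_13, d_13) = (m_1, d_1) = (33, 27), so from here the quotients repeat a_1, ..., a_12; the period length is 12.
Hence the expansion of sqrt(1116) is a_0 = 33 followed by the repeating block 2, 2, 5, 1, 2, 16, 2, 1, 5, 2, 2, 66 (period 12).

[33; (2, 2, 5, 1, 2, 16, 2, 1, 5, 2, 2, 66)]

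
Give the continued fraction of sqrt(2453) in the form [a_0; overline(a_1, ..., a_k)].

Write x_i = (sqrt(2453) + m_i)/d_i with (m_0, d_0) = (0, 1). a_0 = floor(sqrt(2453)) = 49, since 49^2 = 2401 <= 2453 < 2500 = 50^2.
Iterate m_{i+1} = d_i*a_i - m_i, d_{i+1} = (2453 - m_{i+1}^2)/d_i, a_{i+1} = floor((a_0 + m_{i+1})/d_{i+1}):
  m_1 = 1*49 - 0 = 49, d_1 = (2453 - 49^2)/1 = 52/1 = 52, a_1 = floor((49 + 49)/52) = 1.
  m_2 = 52*1 - 49 = 3, d_2 = (2453 - 3^2)/52 = 2444/52 = 47, a_2 = floor((49 + 3)/47) = 1.
  m_3 = 47*1 - 3 = 44, d_3 = (2453 - 44^2)/47 = 517/47 = 11, a_3 = floor((49 + 44)/11) = 8.
  m_4 = 11*8 - 44 = 44, d_4 = (2453 - 44^2)/11 = 517/11 = 47, a_4 = floor((49 + 44)/47) = 1.
  m_5 = 47*1 - 44 = 3, d_5 = (2453 - 3^2)/47 = 2444/47 = 52, a_5 = floor((49 + 3)/52) = 1.
  m_6 = 52*1 - 3 = 49, d_6 = (2453 - 49^2)/52 = 52/52 = 1, a_6 = floor((49 + 49)/1) = 98.
  m_7 = 1*98 - 49 = 49, d_7 = (2453 - 49^2)/1 = 52/1 = 52: (m_7, d_7) = (m_1, d_1) = (49, 52), so from here the quotients repeat a_1, ..., a_6; the period length is 6.
Hence the expansion of sqrt(2453) is a_0 = 49 followed by the repeating block 1, 1, 8, 1, 1, 98 (period 6).

[49; overline(1, 1, 8, 1, 1, 98)]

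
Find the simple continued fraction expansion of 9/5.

Run the Euclidean algorithm on 9 and 5; the successive quotients are the partial quotients a_0, a_1, ... (each step inverts the fractional part left over by the previous one):
  9 = 1*5 + 4, so a_0 = 1.
  5 = 1*4 + 1, so a_1 = 1.
  4 = 4*1 + 0, so a_2 = 4.
The remainder reaches 0 after 3 divisions, so the expansion has 3 partial quotients, read off in order.

[1; 1, 4]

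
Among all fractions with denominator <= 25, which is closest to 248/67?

37/10

Expand x = 248/67 as a continued fraction with the Euclidean algorithm:
  248 = 3*67 + 47, so a_0 = 3.
  67 = 1*47 + 20, so a_1 = 1.
  47 = 2*20 + 7, so a_2 = 2.
  20 = 2*7 + 6, so a_3 = 2.
  7 = 1*6 + 1, so a_4 = 1.
  6 = 6*1 + 0, so a_5 = 6.
so x = [3; 1, 2, 2, 1, 6].
Convergents (p_i = a_i*p_{i-1} + p_{i-2}, q_i = a_i*q_{i-1} + q_{i-2} with p_{-2}=0, p_{-1}=1, q_{-2}=1, q_{-1}=0), until the denominator exceeds 25:
  i=0: a_0=3, p_0 = 3*1 + 0 = 3, q_0 = 3*0 + 1 = 1.
  i=1: a_1=1, p_1 = 1*3 + 1 = 4, q_1 = 1*1 + 0 = 1.
  i=2: a_2=2, p_2 = 2*4 + 3 = 11, q_2 = 2*1 + 1 = 3.
  i=3: a_3=2, p_3 = 2*11 + 4 = 26, q_3 = 2*3 + 1 = 7.
  i=4: a_4=1, p_4 = 1*26 + 11 = 37, q_4 = 1*7 + 3 = 10.
  i=5: a_5=6, p_5 = 6*37 + 26 = 248, q_5 = 6*10 + 7 = 67.
q_5 = 67 > 25, so the last convergent with denominator <= 25 is p_4/q_4 = 37/10.
The closest fraction with denominator <= 25 is either p_4/q_4 or the intermediate fraction (k*p_4 + p_3)/(k*q_4 + q_3) with the largest k >= 1 whose denominator stays <= 25; these approach x as k grows, and every other convergent or intermediate fraction in range is farther away.
Largest k: floor((25 - q_3)/q_4) = floor((25 - 7)/10) = 1.
That gives (1*37 + 26)/(1*10 + 7) = 63/17.
Compare the errors: |x - 37/10| = |248*10 - 37*67|/(67*10) = 1/670, and |x - 63/17| = |248*17 - 63*67|/(67*17) = 5/1139.
Cross-multiplying, 1*1139 = 1139 < 3350 = 5*670, so 1/670 is smaller: the convergent 37/10 is closer to x than 63/17.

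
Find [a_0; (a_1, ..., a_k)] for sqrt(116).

[10; (1, 3, 2, 1, 4, 1, 2, 3, 1, 20)]

Write x_i = (sqrt(116) + m_i)/d_i with (m_0, d_0) = (0, 1). a_0 = floor(sqrt(116)) = 10, since 10^2 = 100 <= 116 < 121 = 11^2.
Iterate m_{i+1} = d_i*a_i - m_i, d_{i+1} = (116 - m_{i+1}^2)/d_i, a_{i+1} = floor((a_0 + m_{i+1})/d_{i+1}):
  m_1 = 1*10 - 0 = 10, d_1 = (116 - 10^2)/1 = 16/1 = 16, a_1 = floor((10 + 10)/16) = 1.
  m_2 = 16*1 - 10 = 6, d_2 = (116 - 6^2)/16 = 80/16 = 5, a_2 = floor((10 + 6)/5) = 3.
  m_3 = 5*3 - 6 = 9, d_3 = (116 - 9^2)/5 = 35/5 = 7, a_3 = floor((10 + 9)/7) = 2.
  m_4 = 7*2 - 9 = 5, d_4 = (116 - 5^2)/7 = 91/7 = 13, a_4 = floor((10 + 5)/13) = 1.
  m_5 = 13*1 - 5 = 8, d_5 = (116 - 8^2)/13 = 52/13 = 4, a_5 = floor((10 + 8)/4) = 4.
  m_6 = 4*4 - 8 = 8, d_6 = (116 - 8^2)/4 = 52/4 = 13, a_6 = floor((10 + 8)/13) = 1.
  m_7 = 13*1 - 8 = 5, d_7 = (116 - 5^2)/13 = 91/13 = 7, a_7 = floor((10 + 5)/7) = 2.
  m_8 = 7*2 - 5 = 9, d_8 = (116 - 9^2)/7 = 35/7 = 5, a_8 = floor((10 + 9)/5) = 3.
  m_9 = 5*3 - 9 = 6, d_9 = (116 - 6^2)/5 = 80/5 = 16, a_9 = floor((10 + 6)/16) = 1.
  m_10 = 16*1 - 6 = 10, d_10 = (116 - 10^2)/16 = 16/16 = 1, a_10 = floor((10 + 10)/1) = 20.
  m_11 = 1*20 - 10 = 10, d_11 = (116 - 10^2)/1 = 16/1 = 16: (m_11, d_11) = (m_1, d_1) = (10, 16), so from here the quotients repeat a_1, ..., a_10; the period length is 10.
Hence the expansion of sqrt(116) is a_0 = 10 followed by the repeating block 1, 3, 2, 1, 4, 1, 2, 3, 1, 20 (period 10).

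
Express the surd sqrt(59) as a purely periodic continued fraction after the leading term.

[7; (1, 2, 7, 2, 1, 14)]

Write x_i = (sqrt(59) + m_i)/d_i with (m_0, d_0) = (0, 1). a_0 = floor(sqrt(59)) = 7, since 7^2 = 49 <= 59 < 64 = 8^2.
Iterate m_{i+1} = d_i*a_i - m_i, d_{i+1} = (59 - m_{i+1}^2)/d_i, a_{i+1} = floor((a_0 + m_{i+1})/d_{i+1}):
  m_1 = 1*7 - 0 = 7, d_1 = (59 - 7^2)/1 = 10/1 = 10, a_1 = floor((7 + 7)/10) = 1.
  m_2 = 10*1 - 7 = 3, d_2 = (59 - 3^2)/10 = 50/10 = 5, a_2 = floor((7 + 3)/5) = 2.
  m_3 = 5*2 - 3 = 7, d_3 = (59 - 7^2)/5 = 10/5 = 2, a_3 = floor((7 + 7)/2) = 7.
  m_4 = 2*7 - 7 = 7, d_4 = (59 - 7^2)/2 = 10/2 = 5, a_4 = floor((7 + 7)/5) = 2.
  m_5 = 5*2 - 7 = 3, d_5 = (59 - 3^2)/5 = 50/5 = 10, a_5 = floor((7 + 3)/10) = 1.
  m_6 = 10*1 - 3 = 7, d_6 = (59 - 7^2)/10 = 10/10 = 1, a_6 = floor((7 + 7)/1) = 14.
  m_7 = 1*14 - 7 = 7, d_7 = (59 - 7^2)/1 = 10/1 = 10: (m_7, d_7) = (m_1, d_1) = (7, 10), so from here the quotients repeat a_1, ..., a_6; the period length is 6.
Hence the expansion of sqrt(59) is a_0 = 7 followed by the repeating block 1, 2, 7, 2, 1, 14 (period 6).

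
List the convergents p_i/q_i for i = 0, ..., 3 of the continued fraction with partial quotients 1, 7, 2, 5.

Using the convergent recurrence p_i = a_i*p_{i-1} + p_{i-2}, q_i = a_i*q_{i-1} + q_{i-2} with p_{-2}=0, p_{-1}=1, q_{-2}=1, q_{-1}=0:
  i=0: a_0=1, p_0 = 1*1 + 0 = 1, q_0 = 1*0 + 1 = 1.
  i=1: a_1=7, p_1 = 7*1 + 1 = 8, q_1 = 7*1 + 0 = 7.
  i=2: a_2=2, p_2 = 2*8 + 1 = 17, q_2 = 2*7 + 1 = 15.
  i=3: a_3=5, p_3 = 5*17 + 8 = 93, q_3 = 5*15 + 7 = 82.

1/1, 8/7, 17/15, 93/82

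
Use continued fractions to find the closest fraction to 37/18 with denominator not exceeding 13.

27/13

Expand x = 37/18 as a continued fraction with the Euclidean algorithm:
  37 = 2*18 + 1, so a_0 = 2.
  18 = 18*1 + 0, so a_1 = 18.
so x = [2; 18].
Convergents (p_i = a_i*p_{i-1} + p_{i-2}, q_i = a_i*q_{i-1} + q_{i-2} with p_{-2}=0, p_{-1}=1, q_{-2}=1, q_{-1}=0), until the denominator exceeds 13:
  i=0: a_0=2, p_0 = 2*1 + 0 = 2, q_0 = 2*0 + 1 = 1.
  i=1: a_1=18, p_1 = 18*2 + 1 = 37, q_1 = 18*1 + 0 = 18.
q_1 = 18 > 13, so the last convergent with denominator <= 13 is p_0/q_0 = 2/1.
The closest fraction with denominator <= 13 is either p_0/q_0 or the intermediate fraction (k*p_0 + p_{-1})/(k*q_0 + q_{-1}) with the largest k >= 1 whose denominator stays <= 13; these approach x as k grows, and every other convergent or intermediate fraction in range is farther away.
Largest k: floor((13 - q_{-1})/q_0) = floor((13 - 0)/1) = 13 (using the seeds p_{-1} = 1, q_{-1} = 0).
That gives (13*2 + 1)/(13*1 + 0) = 27/13.
Compare the errors: |x - 2/1| = |37*1 - 2*18|/(18*1) = 1/18, and |x - 27/13| = |37*13 - 27*18|/(18*13) = 5/234.
Cross-multiplying, 5*18 = 90 < 234 = 1*234, so 5/234 is smaller: the intermediate fraction 27/13 is closer to x than 2/1.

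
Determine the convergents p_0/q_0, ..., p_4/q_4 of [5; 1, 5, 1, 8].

5/1, 6/1, 35/6, 41/7, 363/62

Using the convergent recurrence p_i = a_i*p_{i-1} + p_{i-2}, q_i = a_i*q_{i-1} + q_{i-2} with p_{-2}=0, p_{-1}=1, q_{-2}=1, q_{-1}=0:
  i=0: a_0=5, p_0 = 5*1 + 0 = 5, q_0 = 5*0 + 1 = 1.
  i=1: a_1=1, p_1 = 1*5 + 1 = 6, q_1 = 1*1 + 0 = 1.
  i=2: a_2=5, p_2 = 5*6 + 5 = 35, q_2 = 5*1 + 1 = 6.
  i=3: a_3=1, p_3 = 1*35 + 6 = 41, q_3 = 1*6 + 1 = 7.
  i=4: a_4=8, p_4 = 8*41 + 35 = 363, q_4 = 8*7 + 6 = 62.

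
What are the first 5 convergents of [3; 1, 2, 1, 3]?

3/1, 4/1, 11/3, 15/4, 56/15

Using the convergent recurrence p_i = a_i*p_{i-1} + p_{i-2}, q_i = a_i*q_{i-1} + q_{i-2} with p_{-2}=0, p_{-1}=1, q_{-2}=1, q_{-1}=0:
  i=0: a_0=3, p_0 = 3*1 + 0 = 3, q_0 = 3*0 + 1 = 1.
  i=1: a_1=1, p_1 = 1*3 + 1 = 4, q_1 = 1*1 + 0 = 1.
  i=2: a_2=2, p_2 = 2*4 + 3 = 11, q_2 = 2*1 + 1 = 3.
  i=3: a_3=1, p_3 = 1*11 + 4 = 15, q_3 = 1*3 + 1 = 4.
  i=4: a_4=3, p_4 = 3*15 + 11 = 56, q_4 = 3*4 + 3 = 15.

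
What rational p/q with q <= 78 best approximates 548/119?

175/38

Expand x = 548/119 as a continued fraction with the Euclidean algorithm:
  548 = 4*119 + 72, so a_0 = 4.
  119 = 1*72 + 47, so a_1 = 1.
  72 = 1*47 + 25, so a_2 = 1.
  47 = 1*25 + 22, so a_3 = 1.
  25 = 1*22 + 3, so a_4 = 1.
  22 = 7*3 + 1, so a_5 = 7.
  3 = 3*1 + 0, so a_6 = 3.
so x = [4; 1, 1, 1, 1, 7, 3].
Convergents (p_i = a_i*p_{i-1} + p_{i-2}, q_i = a_i*q_{i-1} + q_{i-2} with p_{-2}=0, p_{-1}=1, q_{-2}=1, q_{-1}=0), until the denominator exceeds 78:
  i=0: a_0=4, p_0 = 4*1 + 0 = 4, q_0 = 4*0 + 1 = 1.
  i=1: a_1=1, p_1 = 1*4 + 1 = 5, q_1 = 1*1 + 0 = 1.
  i=2: a_2=1, p_2 = 1*5 + 4 = 9, q_2 = 1*1 + 1 = 2.
  i=3: a_3=1, p_3 = 1*9 + 5 = 14, q_3 = 1*2 + 1 = 3.
  i=4: a_4=1, p_4 = 1*14 + 9 = 23, q_4 = 1*3 + 2 = 5.
  i=5: a_5=7, p_5 = 7*23 + 14 = 175, q_5 = 7*5 + 3 = 38.
  i=6: a_6=3, p_6 = 3*175 + 23 = 548, q_6 = 3*38 + 5 = 119.
q_6 = 119 > 78, so the last convergent with denominator <= 78 is p_5/q_5 = 175/38.
The closest fraction with denominator <= 78 is either p_5/q_5 or the intermediate fraction (k*p_5 + p_4)/(k*q_5 + q_4) with the largest k >= 1 whose denominator stays <= 78; these approach x as k grows, and every other convergent or intermediate fraction in range is farther away.
Largest k: floor((78 - q_4)/q_5) = floor((78 - 5)/38) = 1.
That gives (1*175 + 23)/(1*38 + 5) = 198/43.
Compare the errors: |x - 175/38| = |548*38 - 175*119|/(119*38) = 1/4522, and |x - 198/43| = |548*43 - 198*119|/(119*43) = 2/5117.
Cross-multiplying, 1*5117 = 5117 < 9044 = 2*4522, so 1/4522 is smaller: the convergent 175/38 is closer to x than 198/43.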